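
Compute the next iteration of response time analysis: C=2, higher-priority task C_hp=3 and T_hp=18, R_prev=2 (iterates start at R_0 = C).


R_next = C + ceil(R_prev / T_hp) * C_hp
ceil(2 / 18) = ceil(0.1111) = 1
Interference = 1 * 3 = 3
R_next = 2 + 3 = 5

5


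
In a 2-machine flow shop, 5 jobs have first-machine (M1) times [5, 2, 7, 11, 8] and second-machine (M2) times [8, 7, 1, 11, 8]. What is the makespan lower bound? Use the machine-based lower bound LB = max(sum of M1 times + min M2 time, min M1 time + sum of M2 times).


LB1 = sum(M1 times) + min(M2 times) = 33 + 1 = 34
LB2 = min(M1 times) + sum(M2 times) = 2 + 35 = 37
Lower bound = max(LB1, LB2) = max(34, 37) = 37

37


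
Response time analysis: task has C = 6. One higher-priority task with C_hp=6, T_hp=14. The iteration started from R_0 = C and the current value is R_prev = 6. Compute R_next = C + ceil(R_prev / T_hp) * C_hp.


R_next = C + ceil(R_prev / T_hp) * C_hp
ceil(6 / 14) = ceil(0.4286) = 1
Interference = 1 * 6 = 6
R_next = 6 + 6 = 12

12


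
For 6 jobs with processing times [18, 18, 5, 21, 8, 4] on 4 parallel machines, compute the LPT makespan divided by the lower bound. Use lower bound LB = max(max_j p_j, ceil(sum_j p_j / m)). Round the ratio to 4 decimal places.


LPT order: [21, 18, 18, 8, 5, 4]
Machine loads after assignment: [21, 18, 18, 17]
LPT makespan = 21
Lower bound = max(max_job, ceil(total/4)) = max(21, 19) = 21
Ratio = 21 / 21 = 1.0

1.0


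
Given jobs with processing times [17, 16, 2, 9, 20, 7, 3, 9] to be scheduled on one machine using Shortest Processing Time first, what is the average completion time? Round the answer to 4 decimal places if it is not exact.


Sort jobs by processing time (SPT order): [2, 3, 7, 9, 9, 16, 17, 20]
Compute completion times sequentially:
  Job 1: processing = 2, completes at 2
  Job 2: processing = 3, completes at 5
  Job 3: processing = 7, completes at 12
  Job 4: processing = 9, completes at 21
  Job 5: processing = 9, completes at 30
  Job 6: processing = 16, completes at 46
  Job 7: processing = 17, completes at 63
  Job 8: processing = 20, completes at 83
Sum of completion times = 262
Average completion time = 262/8 = 32.75

32.75


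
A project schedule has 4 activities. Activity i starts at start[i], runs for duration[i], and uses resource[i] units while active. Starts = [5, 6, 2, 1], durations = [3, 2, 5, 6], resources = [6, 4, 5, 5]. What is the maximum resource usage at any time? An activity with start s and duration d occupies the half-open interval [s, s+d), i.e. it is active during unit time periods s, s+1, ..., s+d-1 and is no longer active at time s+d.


Each activity i is active on [start_i, start_i + duration_i).
Compute total resource usage per time slot:
  t=0: active resources = [], total = 0
  t=1: active resources = [5], total = 5
  t=2: active resources = [5, 5], total = 10
  t=3: active resources = [5, 5], total = 10
  t=4: active resources = [5, 5], total = 10
  t=5: active resources = [6, 5, 5], total = 16
  t=6: active resources = [6, 4, 5, 5], total = 20
  t=7: active resources = [6, 4], total = 10
Peak resource demand = 20

20


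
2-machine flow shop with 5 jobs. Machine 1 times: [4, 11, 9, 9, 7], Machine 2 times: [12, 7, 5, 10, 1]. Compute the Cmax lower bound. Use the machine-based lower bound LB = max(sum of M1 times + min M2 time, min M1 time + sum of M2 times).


LB1 = sum(M1 times) + min(M2 times) = 40 + 1 = 41
LB2 = min(M1 times) + sum(M2 times) = 4 + 35 = 39
Lower bound = max(LB1, LB2) = max(41, 39) = 41

41


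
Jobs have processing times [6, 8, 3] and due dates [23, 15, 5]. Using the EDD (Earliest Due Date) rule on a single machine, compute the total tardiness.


Sort by due date (EDD order): [(3, 5), (8, 15), (6, 23)]
Compute completion times and tardiness:
  Job 1: p=3, d=5, C=3, tardiness=max(0,3-5)=0
  Job 2: p=8, d=15, C=11, tardiness=max(0,11-15)=0
  Job 3: p=6, d=23, C=17, tardiness=max(0,17-23)=0
Total tardiness = 0

0


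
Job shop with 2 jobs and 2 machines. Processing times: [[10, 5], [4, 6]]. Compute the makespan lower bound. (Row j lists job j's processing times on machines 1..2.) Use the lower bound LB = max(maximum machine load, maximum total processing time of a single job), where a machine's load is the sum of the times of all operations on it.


Machine loads:
  Machine 1: 10 + 4 = 14
  Machine 2: 5 + 6 = 11
Max machine load = 14
Job totals:
  Job 1: 15
  Job 2: 10
Max job total = 15
Lower bound = max(14, 15) = 15

15


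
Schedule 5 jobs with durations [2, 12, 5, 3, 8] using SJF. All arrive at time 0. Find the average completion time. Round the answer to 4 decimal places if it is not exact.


SJF order (ascending): [2, 3, 5, 8, 12]
Completion times:
  Job 1: burst=2, C=2
  Job 2: burst=3, C=5
  Job 3: burst=5, C=10
  Job 4: burst=8, C=18
  Job 5: burst=12, C=30
Average completion = 65/5 = 13.0

13.0


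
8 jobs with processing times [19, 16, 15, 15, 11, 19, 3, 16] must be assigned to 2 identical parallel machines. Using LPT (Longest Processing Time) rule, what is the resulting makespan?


Sort jobs in decreasing order (LPT): [19, 19, 16, 16, 15, 15, 11, 3]
Assign each job to the least loaded machine:
  Machine 1: jobs [19, 16, 15, 11], load = 61
  Machine 2: jobs [19, 16, 15, 3], load = 53
Makespan = max load = 61

61


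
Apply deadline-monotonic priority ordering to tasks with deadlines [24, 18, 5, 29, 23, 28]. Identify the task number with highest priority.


Sort tasks by relative deadline (ascending):
  Task 3: deadline = 5
  Task 2: deadline = 18
  Task 5: deadline = 23
  Task 1: deadline = 24
  Task 6: deadline = 28
  Task 4: deadline = 29
Priority order (highest first): [3, 2, 5, 1, 6, 4]
Highest priority task = 3

3


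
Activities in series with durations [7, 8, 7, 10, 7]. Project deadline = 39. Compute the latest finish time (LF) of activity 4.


LF(activity 4) = deadline - sum of successor durations
Successors: activities 5 through 5 with durations [7]
Sum of successor durations = 7
LF = 39 - 7 = 32

32


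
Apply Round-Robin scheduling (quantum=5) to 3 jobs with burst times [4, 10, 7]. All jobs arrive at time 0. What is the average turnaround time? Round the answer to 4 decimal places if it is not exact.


Time quantum = 5
Execution trace:
  J1 runs 4 units, time = 4
  J2 runs 5 units, time = 9
  J3 runs 5 units, time = 14
  J2 runs 5 units, time = 19
  J3 runs 2 units, time = 21
Finish times: [4, 19, 21]
Average turnaround = 44/3 = 14.6667

14.6667


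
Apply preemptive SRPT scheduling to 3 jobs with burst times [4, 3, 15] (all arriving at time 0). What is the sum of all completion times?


Since all jobs arrive at t=0, SRPT equals SPT ordering.
SPT order: [3, 4, 15]
Completion times:
  Job 1: p=3, C=3
  Job 2: p=4, C=7
  Job 3: p=15, C=22
Total completion time = 3 + 7 + 22 = 32

32


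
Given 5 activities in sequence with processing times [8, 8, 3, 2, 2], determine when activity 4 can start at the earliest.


Activity 4 starts after activities 1 through 3 complete.
Predecessor durations: [8, 8, 3]
ES = 8 + 8 + 3 = 19

19


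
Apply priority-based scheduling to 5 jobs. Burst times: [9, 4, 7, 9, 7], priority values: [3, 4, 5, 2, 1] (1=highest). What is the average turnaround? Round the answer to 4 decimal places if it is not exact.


Sort by priority (ascending = highest first):
Order: [(1, 7), (2, 9), (3, 9), (4, 4), (5, 7)]
Completion times:
  Priority 1, burst=7, C=7
  Priority 2, burst=9, C=16
  Priority 3, burst=9, C=25
  Priority 4, burst=4, C=29
  Priority 5, burst=7, C=36
Average turnaround = 113/5 = 22.6

22.6


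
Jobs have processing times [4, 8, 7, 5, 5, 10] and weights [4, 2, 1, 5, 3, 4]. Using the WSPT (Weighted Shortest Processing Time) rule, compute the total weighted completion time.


Compute p/w ratios and sort ascending (WSPT): [(4, 4), (5, 5), (5, 3), (10, 4), (8, 2), (7, 1)]
Compute weighted completion times:
  Job (p=4,w=4): C=4, w*C=4*4=16
  Job (p=5,w=5): C=9, w*C=5*9=45
  Job (p=5,w=3): C=14, w*C=3*14=42
  Job (p=10,w=4): C=24, w*C=4*24=96
  Job (p=8,w=2): C=32, w*C=2*32=64
  Job (p=7,w=1): C=39, w*C=1*39=39
Total weighted completion time = 302

302


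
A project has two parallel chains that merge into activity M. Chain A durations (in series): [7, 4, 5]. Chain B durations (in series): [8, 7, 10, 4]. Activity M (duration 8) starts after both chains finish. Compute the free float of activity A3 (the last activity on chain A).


ES(A3) = sum of predecessors on chain A = 11
EF(A3) = ES + duration = 11 + 5 = 16
Successor of A3 is M. ES(M) = max(sum(A), sum(B)) = max(16, 29) = 29
Free float = ES(successor) - EF(current) = 29 - 16 = 13

13


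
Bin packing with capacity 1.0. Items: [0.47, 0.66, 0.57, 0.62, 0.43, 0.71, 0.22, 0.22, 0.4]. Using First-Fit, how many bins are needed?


Place items sequentially using First-Fit:
  Item 0.47 -> new Bin 1
  Item 0.66 -> new Bin 2
  Item 0.57 -> new Bin 3
  Item 0.62 -> new Bin 4
  Item 0.43 -> Bin 1 (now 0.9)
  Item 0.71 -> new Bin 5
  Item 0.22 -> Bin 2 (now 0.88)
  Item 0.22 -> Bin 3 (now 0.79)
  Item 0.4 -> new Bin 6
Total bins used = 6

6


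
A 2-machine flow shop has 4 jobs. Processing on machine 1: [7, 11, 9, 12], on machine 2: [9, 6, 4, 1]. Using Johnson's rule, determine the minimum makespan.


Apply Johnson's rule:
  Group 1 (a <= b): [(1, 7, 9)]
  Group 2 (a > b): [(2, 11, 6), (3, 9, 4), (4, 12, 1)]
Optimal job order: [1, 2, 3, 4]
Schedule:
  Job 1: M1 done at 7, M2 done at 16
  Job 2: M1 done at 18, M2 done at 24
  Job 3: M1 done at 27, M2 done at 31
  Job 4: M1 done at 39, M2 done at 40
Makespan = 40

40


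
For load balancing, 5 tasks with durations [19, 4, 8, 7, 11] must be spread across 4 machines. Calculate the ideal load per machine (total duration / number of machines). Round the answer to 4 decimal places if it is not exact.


Total processing time = 19 + 4 + 8 + 7 + 11 = 49
Number of machines = 4
Ideal balanced load = 49 / 4 = 12.25

12.25


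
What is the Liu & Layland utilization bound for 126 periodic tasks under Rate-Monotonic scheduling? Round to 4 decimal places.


Compute 2^(1/126) = 1.0055163273
Subtract 1: 1.0055163273 - 1 = 0.0055163273
Multiply by n: 126 * 0.0055163273 = 0.6950572398
Round to 4 dp: 0.6951

0.6951


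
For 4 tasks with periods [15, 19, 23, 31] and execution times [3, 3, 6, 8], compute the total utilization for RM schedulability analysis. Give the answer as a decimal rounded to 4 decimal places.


Compute individual utilizations (exact fractions):
  Task 1: C/T = 3/15 = 1/5 (approx. 0.2)
  Task 2: C/T = 3/19 (approx. 0.1579)
  Task 3: C/T = 6/23 (approx. 0.2609)
  Task 4: C/T = 8/31 (approx. 0.2581)
Total utilization U = 1/5 + 3/19 + 6/23 + 8/31 = 59392/67735
Rounded to 4 decimal places: U = 0.8768
RM (Liu & Layland) bound for 4 tasks = 0.756828; compare with U = 59392/67735 (approx. 0.876829)
bound < U <= 1, so the RM sufficient condition is not met (inconclusive; an exact test such as response-time analysis is needed).

0.8768


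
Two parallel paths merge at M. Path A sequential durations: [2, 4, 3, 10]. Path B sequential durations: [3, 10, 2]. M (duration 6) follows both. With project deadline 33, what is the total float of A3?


Forward pass: ES(A3) = sum of predecessors on chain A = 6
EF = ES + duration = 6 + 3 = 9
Backward pass: LF(M) = deadline = 33; LS(M) = 33 - 6 = 27
LF(A3) = LS(M) - sum(successors on chain A) = 27 - 10 = 17
LS = LF - duration = 17 - 3 = 14
Total float = LS - ES = 14 - 6 = 8

8


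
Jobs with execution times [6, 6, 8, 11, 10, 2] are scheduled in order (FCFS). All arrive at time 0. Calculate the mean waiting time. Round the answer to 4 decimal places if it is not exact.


FCFS order (as given): [6, 6, 8, 11, 10, 2]
Waiting times:
  Job 1: wait = 0
  Job 2: wait = 6
  Job 3: wait = 12
  Job 4: wait = 20
  Job 5: wait = 31
  Job 6: wait = 41
Sum of waiting times = 110
Average waiting time = 110/6 = 18.3333

18.3333


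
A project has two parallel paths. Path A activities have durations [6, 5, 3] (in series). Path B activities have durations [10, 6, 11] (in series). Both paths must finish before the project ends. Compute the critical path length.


Path A total = 6 + 5 + 3 = 14
Path B total = 10 + 6 + 11 = 27
Critical path = longest path = max(14, 27) = 27

27


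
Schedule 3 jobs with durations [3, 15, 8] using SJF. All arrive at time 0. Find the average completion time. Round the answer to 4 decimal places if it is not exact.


SJF order (ascending): [3, 8, 15]
Completion times:
  Job 1: burst=3, C=3
  Job 2: burst=8, C=11
  Job 3: burst=15, C=26
Average completion = 40/3 = 13.3333

13.3333


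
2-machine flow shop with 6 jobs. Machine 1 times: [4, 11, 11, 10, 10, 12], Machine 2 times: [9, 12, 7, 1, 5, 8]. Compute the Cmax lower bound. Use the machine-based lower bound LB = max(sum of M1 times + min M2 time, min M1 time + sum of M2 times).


LB1 = sum(M1 times) + min(M2 times) = 58 + 1 = 59
LB2 = min(M1 times) + sum(M2 times) = 4 + 42 = 46
Lower bound = max(LB1, LB2) = max(59, 46) = 59

59


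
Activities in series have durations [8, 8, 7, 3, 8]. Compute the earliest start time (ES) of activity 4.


Activity 4 starts after activities 1 through 3 complete.
Predecessor durations: [8, 8, 7]
ES = 8 + 8 + 7 = 23

23


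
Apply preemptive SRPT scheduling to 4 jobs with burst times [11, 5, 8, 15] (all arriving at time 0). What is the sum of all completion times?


Since all jobs arrive at t=0, SRPT equals SPT ordering.
SPT order: [5, 8, 11, 15]
Completion times:
  Job 1: p=5, C=5
  Job 2: p=8, C=13
  Job 3: p=11, C=24
  Job 4: p=15, C=39
Total completion time = 5 + 13 + 24 + 39 = 81

81


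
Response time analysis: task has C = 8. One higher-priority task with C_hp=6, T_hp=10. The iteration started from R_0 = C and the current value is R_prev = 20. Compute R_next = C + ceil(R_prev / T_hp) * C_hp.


R_next = C + ceil(R_prev / T_hp) * C_hp
ceil(20 / 10) = ceil(2.0) = 2
Interference = 2 * 6 = 12
R_next = 8 + 12 = 20
R_next = R_prev, so the iteration has converged (response time = 20).

20


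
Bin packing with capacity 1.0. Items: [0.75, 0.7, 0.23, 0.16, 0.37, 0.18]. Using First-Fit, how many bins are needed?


Place items sequentially using First-Fit:
  Item 0.75 -> new Bin 1
  Item 0.7 -> new Bin 2
  Item 0.23 -> Bin 1 (now 0.98)
  Item 0.16 -> Bin 2 (now 0.86)
  Item 0.37 -> new Bin 3
  Item 0.18 -> Bin 3 (now 0.55)
Total bins used = 3

3


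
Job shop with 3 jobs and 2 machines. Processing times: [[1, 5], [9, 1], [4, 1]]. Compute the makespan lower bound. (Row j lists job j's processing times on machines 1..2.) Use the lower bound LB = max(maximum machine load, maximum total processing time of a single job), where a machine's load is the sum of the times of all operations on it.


Machine loads:
  Machine 1: 1 + 9 + 4 = 14
  Machine 2: 5 + 1 + 1 = 7
Max machine load = 14
Job totals:
  Job 1: 6
  Job 2: 10
  Job 3: 5
Max job total = 10
Lower bound = max(14, 10) = 14

14


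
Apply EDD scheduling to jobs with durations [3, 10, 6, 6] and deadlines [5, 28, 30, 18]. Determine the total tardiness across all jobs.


Sort by due date (EDD order): [(3, 5), (6, 18), (10, 28), (6, 30)]
Compute completion times and tardiness:
  Job 1: p=3, d=5, C=3, tardiness=max(0,3-5)=0
  Job 2: p=6, d=18, C=9, tardiness=max(0,9-18)=0
  Job 3: p=10, d=28, C=19, tardiness=max(0,19-28)=0
  Job 4: p=6, d=30, C=25, tardiness=max(0,25-30)=0
Total tardiness = 0

0


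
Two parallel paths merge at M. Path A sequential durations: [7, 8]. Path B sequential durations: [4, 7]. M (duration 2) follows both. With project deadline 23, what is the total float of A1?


Forward pass: ES(A1) = sum of predecessors on chain A = 0
EF = ES + duration = 0 + 7 = 7
Backward pass: LF(M) = deadline = 23; LS(M) = 23 - 2 = 21
LF(A1) = LS(M) - sum(successors on chain A) = 21 - 8 = 13
LS = LF - duration = 13 - 7 = 6
Total float = LS - ES = 6 - 0 = 6

6


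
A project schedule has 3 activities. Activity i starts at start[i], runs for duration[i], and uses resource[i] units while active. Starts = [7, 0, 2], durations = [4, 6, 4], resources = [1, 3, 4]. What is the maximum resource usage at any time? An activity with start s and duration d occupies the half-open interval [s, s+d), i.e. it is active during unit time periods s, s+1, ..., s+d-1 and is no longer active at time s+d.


Each activity i is active on [start_i, start_i + duration_i).
Compute total resource usage per time slot:
  t=0: active resources = [3], total = 3
  t=1: active resources = [3], total = 3
  t=2: active resources = [3, 4], total = 7
  t=3: active resources = [3, 4], total = 7
  t=4: active resources = [3, 4], total = 7
  t=5: active resources = [3, 4], total = 7
  t=6: active resources = [], total = 0
  t=7: active resources = [1], total = 1
  t=8: active resources = [1], total = 1
  t=9: active resources = [1], total = 1
  t=10: active resources = [1], total = 1
Peak resource demand = 7

7


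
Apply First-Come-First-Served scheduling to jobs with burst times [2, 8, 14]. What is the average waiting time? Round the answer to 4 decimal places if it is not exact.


FCFS order (as given): [2, 8, 14]
Waiting times:
  Job 1: wait = 0
  Job 2: wait = 2
  Job 3: wait = 10
Sum of waiting times = 12
Average waiting time = 12/3 = 4.0

4.0


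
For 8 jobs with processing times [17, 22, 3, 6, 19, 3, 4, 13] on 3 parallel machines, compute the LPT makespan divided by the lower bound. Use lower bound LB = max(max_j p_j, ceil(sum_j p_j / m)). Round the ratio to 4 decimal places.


LPT order: [22, 19, 17, 13, 6, 4, 3, 3]
Machine loads after assignment: [29, 28, 30]
LPT makespan = 30
Lower bound = max(max_job, ceil(total/3)) = max(22, 29) = 29
Ratio = 30 / 29 = 1.0345

1.0345


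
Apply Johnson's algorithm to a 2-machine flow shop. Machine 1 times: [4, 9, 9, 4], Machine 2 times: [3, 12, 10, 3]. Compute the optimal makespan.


Apply Johnson's rule:
  Group 1 (a <= b): [(2, 9, 12), (3, 9, 10)]
  Group 2 (a > b): [(1, 4, 3), (4, 4, 3)]
Optimal job order: [2, 3, 1, 4]
Schedule:
  Job 2: M1 done at 9, M2 done at 21
  Job 3: M1 done at 18, M2 done at 31
  Job 1: M1 done at 22, M2 done at 34
  Job 4: M1 done at 26, M2 done at 37
Makespan = 37

37


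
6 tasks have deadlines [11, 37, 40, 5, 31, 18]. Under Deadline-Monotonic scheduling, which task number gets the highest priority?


Sort tasks by relative deadline (ascending):
  Task 4: deadline = 5
  Task 1: deadline = 11
  Task 6: deadline = 18
  Task 5: deadline = 31
  Task 2: deadline = 37
  Task 3: deadline = 40
Priority order (highest first): [4, 1, 6, 5, 2, 3]
Highest priority task = 4

4


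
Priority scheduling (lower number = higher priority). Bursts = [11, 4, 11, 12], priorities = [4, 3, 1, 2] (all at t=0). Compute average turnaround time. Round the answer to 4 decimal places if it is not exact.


Sort by priority (ascending = highest first):
Order: [(1, 11), (2, 12), (3, 4), (4, 11)]
Completion times:
  Priority 1, burst=11, C=11
  Priority 2, burst=12, C=23
  Priority 3, burst=4, C=27
  Priority 4, burst=11, C=38
Average turnaround = 99/4 = 24.75

24.75


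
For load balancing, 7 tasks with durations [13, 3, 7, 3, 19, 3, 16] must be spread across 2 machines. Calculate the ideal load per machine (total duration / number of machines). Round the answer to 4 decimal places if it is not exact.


Total processing time = 13 + 3 + 7 + 3 + 19 + 3 + 16 = 64
Number of machines = 2
Ideal balanced load = 64 / 2 = 32.0

32.0


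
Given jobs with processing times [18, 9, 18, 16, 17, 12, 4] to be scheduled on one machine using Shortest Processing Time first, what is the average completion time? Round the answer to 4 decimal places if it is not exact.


Sort jobs by processing time (SPT order): [4, 9, 12, 16, 17, 18, 18]
Compute completion times sequentially:
  Job 1: processing = 4, completes at 4
  Job 2: processing = 9, completes at 13
  Job 3: processing = 12, completes at 25
  Job 4: processing = 16, completes at 41
  Job 5: processing = 17, completes at 58
  Job 6: processing = 18, completes at 76
  Job 7: processing = 18, completes at 94
Sum of completion times = 311
Average completion time = 311/7 = 44.4286

44.4286


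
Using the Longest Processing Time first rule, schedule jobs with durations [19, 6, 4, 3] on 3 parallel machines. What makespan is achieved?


Sort jobs in decreasing order (LPT): [19, 6, 4, 3]
Assign each job to the least loaded machine:
  Machine 1: jobs [19], load = 19
  Machine 2: jobs [6], load = 6
  Machine 3: jobs [4, 3], load = 7
Makespan = max load = 19

19


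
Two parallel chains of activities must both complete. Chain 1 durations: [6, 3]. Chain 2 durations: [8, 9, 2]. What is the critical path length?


Path A total = 6 + 3 = 9
Path B total = 8 + 9 + 2 = 19
Critical path = longest path = max(9, 19) = 19

19


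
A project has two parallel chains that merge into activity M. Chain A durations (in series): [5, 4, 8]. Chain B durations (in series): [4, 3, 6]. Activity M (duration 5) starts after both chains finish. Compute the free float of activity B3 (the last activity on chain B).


ES(B3) = sum of predecessors on chain B = 7
EF(B3) = ES + duration = 7 + 6 = 13
Successor of B3 is M. ES(M) = max(sum(A), sum(B)) = max(17, 13) = 17
Free float = ES(successor) - EF(current) = 17 - 13 = 4

4


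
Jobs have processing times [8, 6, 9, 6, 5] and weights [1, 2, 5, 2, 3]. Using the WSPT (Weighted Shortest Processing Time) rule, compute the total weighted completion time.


Compute p/w ratios and sort ascending (WSPT): [(5, 3), (9, 5), (6, 2), (6, 2), (8, 1)]
Compute weighted completion times:
  Job (p=5,w=3): C=5, w*C=3*5=15
  Job (p=9,w=5): C=14, w*C=5*14=70
  Job (p=6,w=2): C=20, w*C=2*20=40
  Job (p=6,w=2): C=26, w*C=2*26=52
  Job (p=8,w=1): C=34, w*C=1*34=34
Total weighted completion time = 211

211


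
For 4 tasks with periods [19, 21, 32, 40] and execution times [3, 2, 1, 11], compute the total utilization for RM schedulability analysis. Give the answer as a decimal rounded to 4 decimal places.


Compute individual utilizations (exact fractions):
  Task 1: C/T = 3/19 (approx. 0.1579)
  Task 2: C/T = 2/21 (approx. 0.0952)
  Task 3: C/T = 1/32 (approx. 0.0313)
  Task 4: C/T = 11/40 (approx. 0.275)
Total utilization U = 3/19 + 2/21 + 1/32 + 11/40 = 35711/63840
Rounded to 4 decimal places: U = 0.5594
RM (Liu & Layland) bound for 4 tasks = 0.756828; compare with U = 35711/63840 (approx. 0.559383)
U <= bound, so schedulable by RM sufficient condition.

0.5594


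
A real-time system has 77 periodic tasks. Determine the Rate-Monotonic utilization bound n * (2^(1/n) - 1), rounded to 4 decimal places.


Compute 2^(1/77) = 1.0090425505
Subtract 1: 1.0090425505 - 1 = 0.0090425505
Multiply by n: 77 * 0.0090425505 = 0.6962763885
Round to 4 dp: 0.6963

0.6963


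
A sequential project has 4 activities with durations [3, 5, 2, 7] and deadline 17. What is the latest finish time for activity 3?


LF(activity 3) = deadline - sum of successor durations
Successors: activities 4 through 4 with durations [7]
Sum of successor durations = 7
LF = 17 - 7 = 10

10


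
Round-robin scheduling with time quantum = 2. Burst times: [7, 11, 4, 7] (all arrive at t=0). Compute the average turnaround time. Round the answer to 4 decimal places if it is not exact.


Time quantum = 2
Execution trace:
  J1 runs 2 units, time = 2
  J2 runs 2 units, time = 4
  J3 runs 2 units, time = 6
  J4 runs 2 units, time = 8
  J1 runs 2 units, time = 10
  J2 runs 2 units, time = 12
  J3 runs 2 units, time = 14
  J4 runs 2 units, time = 16
  J1 runs 2 units, time = 18
  J2 runs 2 units, time = 20
  J4 runs 2 units, time = 22
  J1 runs 1 units, time = 23
  J2 runs 2 units, time = 25
  J4 runs 1 units, time = 26
  J2 runs 2 units, time = 28
  J2 runs 1 units, time = 29
Finish times: [23, 29, 14, 26]
Average turnaround = 92/4 = 23.0

23.0


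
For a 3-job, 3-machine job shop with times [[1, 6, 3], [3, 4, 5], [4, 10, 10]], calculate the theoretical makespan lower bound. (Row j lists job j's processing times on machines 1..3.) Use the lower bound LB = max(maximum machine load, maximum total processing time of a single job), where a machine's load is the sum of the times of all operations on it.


Machine loads:
  Machine 1: 1 + 3 + 4 = 8
  Machine 2: 6 + 4 + 10 = 20
  Machine 3: 3 + 5 + 10 = 18
Max machine load = 20
Job totals:
  Job 1: 10
  Job 2: 12
  Job 3: 24
Max job total = 24
Lower bound = max(20, 24) = 24

24


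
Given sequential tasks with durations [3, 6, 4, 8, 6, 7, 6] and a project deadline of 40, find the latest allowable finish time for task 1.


LF(activity 1) = deadline - sum of successor durations
Successors: activities 2 through 7 with durations [6, 4, 8, 6, 7, 6]
Sum of successor durations = 37
LF = 40 - 37 = 3

3


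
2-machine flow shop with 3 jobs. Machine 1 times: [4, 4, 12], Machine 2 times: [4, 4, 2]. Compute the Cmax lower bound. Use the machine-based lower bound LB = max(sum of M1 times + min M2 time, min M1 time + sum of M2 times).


LB1 = sum(M1 times) + min(M2 times) = 20 + 2 = 22
LB2 = min(M1 times) + sum(M2 times) = 4 + 10 = 14
Lower bound = max(LB1, LB2) = max(22, 14) = 22

22


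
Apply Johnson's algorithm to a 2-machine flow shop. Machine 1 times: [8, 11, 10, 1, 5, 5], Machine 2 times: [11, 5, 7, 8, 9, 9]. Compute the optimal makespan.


Apply Johnson's rule:
  Group 1 (a <= b): [(4, 1, 8), (5, 5, 9), (6, 5, 9), (1, 8, 11)]
  Group 2 (a > b): [(3, 10, 7), (2, 11, 5)]
Optimal job order: [4, 5, 6, 1, 3, 2]
Schedule:
  Job 4: M1 done at 1, M2 done at 9
  Job 5: M1 done at 6, M2 done at 18
  Job 6: M1 done at 11, M2 done at 27
  Job 1: M1 done at 19, M2 done at 38
  Job 3: M1 done at 29, M2 done at 45
  Job 2: M1 done at 40, M2 done at 50
Makespan = 50

50


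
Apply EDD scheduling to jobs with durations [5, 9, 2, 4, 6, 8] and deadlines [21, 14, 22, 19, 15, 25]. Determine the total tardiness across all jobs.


Sort by due date (EDD order): [(9, 14), (6, 15), (4, 19), (5, 21), (2, 22), (8, 25)]
Compute completion times and tardiness:
  Job 1: p=9, d=14, C=9, tardiness=max(0,9-14)=0
  Job 2: p=6, d=15, C=15, tardiness=max(0,15-15)=0
  Job 3: p=4, d=19, C=19, tardiness=max(0,19-19)=0
  Job 4: p=5, d=21, C=24, tardiness=max(0,24-21)=3
  Job 5: p=2, d=22, C=26, tardiness=max(0,26-22)=4
  Job 6: p=8, d=25, C=34, tardiness=max(0,34-25)=9
Total tardiness = 16

16


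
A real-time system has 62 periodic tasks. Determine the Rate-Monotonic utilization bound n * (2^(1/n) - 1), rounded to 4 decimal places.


Compute 2^(1/62) = 1.0112425207
Subtract 1: 1.0112425207 - 1 = 0.0112425207
Multiply by n: 62 * 0.0112425207 = 0.6970362834
Round to 4 dp: 0.6970

0.6970


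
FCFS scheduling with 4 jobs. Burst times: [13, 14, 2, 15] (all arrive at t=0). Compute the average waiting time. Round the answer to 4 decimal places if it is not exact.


FCFS order (as given): [13, 14, 2, 15]
Waiting times:
  Job 1: wait = 0
  Job 2: wait = 13
  Job 3: wait = 27
  Job 4: wait = 29
Sum of waiting times = 69
Average waiting time = 69/4 = 17.25

17.25


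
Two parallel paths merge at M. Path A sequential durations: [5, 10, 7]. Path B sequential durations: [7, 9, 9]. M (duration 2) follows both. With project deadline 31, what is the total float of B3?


Forward pass: ES(B3) = sum of predecessors on chain B = 16
EF = ES + duration = 16 + 9 = 25
Backward pass: LF(M) = deadline = 31; LS(M) = 31 - 2 = 29
LF(B3) = LS(M) - sum(successors on chain B) = 29 - 0 = 29
LS = LF - duration = 29 - 9 = 20
Total float = LS - ES = 20 - 16 = 4

4


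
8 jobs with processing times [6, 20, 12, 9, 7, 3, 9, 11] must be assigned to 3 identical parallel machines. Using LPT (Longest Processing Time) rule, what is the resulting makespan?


Sort jobs in decreasing order (LPT): [20, 12, 11, 9, 9, 7, 6, 3]
Assign each job to the least loaded machine:
  Machine 1: jobs [20, 7], load = 27
  Machine 2: jobs [12, 9, 3], load = 24
  Machine 3: jobs [11, 9, 6], load = 26
Makespan = max load = 27

27


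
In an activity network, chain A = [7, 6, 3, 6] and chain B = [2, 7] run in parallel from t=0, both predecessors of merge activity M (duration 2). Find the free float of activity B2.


ES(B2) = sum of predecessors on chain B = 2
EF(B2) = ES + duration = 2 + 7 = 9
Successor of B2 is M. ES(M) = max(sum(A), sum(B)) = max(22, 9) = 22
Free float = ES(successor) - EF(current) = 22 - 9 = 13

13


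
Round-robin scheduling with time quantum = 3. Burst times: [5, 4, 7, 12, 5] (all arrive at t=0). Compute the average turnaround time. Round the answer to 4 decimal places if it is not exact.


Time quantum = 3
Execution trace:
  J1 runs 3 units, time = 3
  J2 runs 3 units, time = 6
  J3 runs 3 units, time = 9
  J4 runs 3 units, time = 12
  J5 runs 3 units, time = 15
  J1 runs 2 units, time = 17
  J2 runs 1 units, time = 18
  J3 runs 3 units, time = 21
  J4 runs 3 units, time = 24
  J5 runs 2 units, time = 26
  J3 runs 1 units, time = 27
  J4 runs 3 units, time = 30
  J4 runs 3 units, time = 33
Finish times: [17, 18, 27, 33, 26]
Average turnaround = 121/5 = 24.2

24.2


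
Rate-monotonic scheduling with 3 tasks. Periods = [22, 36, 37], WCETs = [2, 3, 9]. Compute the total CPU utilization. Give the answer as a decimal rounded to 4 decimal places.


Compute individual utilizations (exact fractions):
  Task 1: C/T = 2/22 = 1/11 (approx. 0.0909)
  Task 2: C/T = 3/36 = 1/12 (approx. 0.0833)
  Task 3: C/T = 9/37 (approx. 0.2432)
Total utilization U = 1/11 + 1/12 + 9/37 = 2039/4884
Rounded to 4 decimal places: U = 0.4175
RM (Liu & Layland) bound for 3 tasks = 0.779763; compare with U = 2039/4884 (approx. 0.417486)
U <= bound, so schedulable by RM sufficient condition.

0.4175


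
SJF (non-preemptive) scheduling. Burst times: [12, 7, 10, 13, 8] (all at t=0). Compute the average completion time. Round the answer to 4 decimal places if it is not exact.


SJF order (ascending): [7, 8, 10, 12, 13]
Completion times:
  Job 1: burst=7, C=7
  Job 2: burst=8, C=15
  Job 3: burst=10, C=25
  Job 4: burst=12, C=37
  Job 5: burst=13, C=50
Average completion = 134/5 = 26.8

26.8


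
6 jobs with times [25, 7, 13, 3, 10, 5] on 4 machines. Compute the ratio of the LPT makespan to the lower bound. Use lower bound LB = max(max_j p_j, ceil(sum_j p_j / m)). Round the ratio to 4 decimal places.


LPT order: [25, 13, 10, 7, 5, 3]
Machine loads after assignment: [25, 13, 13, 12]
LPT makespan = 25
Lower bound = max(max_job, ceil(total/4)) = max(25, 16) = 25
Ratio = 25 / 25 = 1.0

1.0


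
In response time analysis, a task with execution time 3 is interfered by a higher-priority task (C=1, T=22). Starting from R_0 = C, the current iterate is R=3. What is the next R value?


R_next = C + ceil(R_prev / T_hp) * C_hp
ceil(3 / 22) = ceil(0.1364) = 1
Interference = 1 * 1 = 1
R_next = 3 + 1 = 4

4


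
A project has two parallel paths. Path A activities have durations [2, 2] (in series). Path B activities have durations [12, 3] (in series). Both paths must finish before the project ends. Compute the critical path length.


Path A total = 2 + 2 = 4
Path B total = 12 + 3 = 15
Critical path = longest path = max(4, 15) = 15

15


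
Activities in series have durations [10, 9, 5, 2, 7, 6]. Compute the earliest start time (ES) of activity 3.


Activity 3 starts after activities 1 through 2 complete.
Predecessor durations: [10, 9]
ES = 10 + 9 = 19

19


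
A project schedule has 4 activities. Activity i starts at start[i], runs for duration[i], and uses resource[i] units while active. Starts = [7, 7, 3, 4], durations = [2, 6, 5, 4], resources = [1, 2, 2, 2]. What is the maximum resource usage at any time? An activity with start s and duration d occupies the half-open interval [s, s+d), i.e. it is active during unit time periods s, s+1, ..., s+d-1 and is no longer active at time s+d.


Each activity i is active on [start_i, start_i + duration_i).
Compute total resource usage per time slot:
  t=0: active resources = [], total = 0
  t=1: active resources = [], total = 0
  t=2: active resources = [], total = 0
  t=3: active resources = [2], total = 2
  t=4: active resources = [2, 2], total = 4
  t=5: active resources = [2, 2], total = 4
  t=6: active resources = [2, 2], total = 4
  t=7: active resources = [1, 2, 2, 2], total = 7
  t=8: active resources = [1, 2], total = 3
  t=9: active resources = [2], total = 2
  t=10: active resources = [2], total = 2
  t=11: active resources = [2], total = 2
  t=12: active resources = [2], total = 2
Peak resource demand = 7

7


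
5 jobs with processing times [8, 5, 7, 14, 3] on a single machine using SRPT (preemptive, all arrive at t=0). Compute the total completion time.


Since all jobs arrive at t=0, SRPT equals SPT ordering.
SPT order: [3, 5, 7, 8, 14]
Completion times:
  Job 1: p=3, C=3
  Job 2: p=5, C=8
  Job 3: p=7, C=15
  Job 4: p=8, C=23
  Job 5: p=14, C=37
Total completion time = 3 + 8 + 15 + 23 + 37 = 86

86


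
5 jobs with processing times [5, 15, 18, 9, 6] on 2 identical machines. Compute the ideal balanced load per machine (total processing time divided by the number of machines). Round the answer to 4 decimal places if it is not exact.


Total processing time = 5 + 15 + 18 + 9 + 6 = 53
Number of machines = 2
Ideal balanced load = 53 / 2 = 26.5

26.5


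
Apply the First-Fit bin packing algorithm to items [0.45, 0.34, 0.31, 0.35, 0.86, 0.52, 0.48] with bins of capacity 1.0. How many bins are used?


Place items sequentially using First-Fit:
  Item 0.45 -> new Bin 1
  Item 0.34 -> Bin 1 (now 0.79)
  Item 0.31 -> new Bin 2
  Item 0.35 -> Bin 2 (now 0.66)
  Item 0.86 -> new Bin 3
  Item 0.52 -> new Bin 4
  Item 0.48 -> Bin 4 (now 1.0)
Total bins used = 4

4


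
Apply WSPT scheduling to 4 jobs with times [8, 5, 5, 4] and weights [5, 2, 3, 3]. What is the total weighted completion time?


Compute p/w ratios and sort ascending (WSPT): [(4, 3), (8, 5), (5, 3), (5, 2)]
Compute weighted completion times:
  Job (p=4,w=3): C=4, w*C=3*4=12
  Job (p=8,w=5): C=12, w*C=5*12=60
  Job (p=5,w=3): C=17, w*C=3*17=51
  Job (p=5,w=2): C=22, w*C=2*22=44
Total weighted completion time = 167

167


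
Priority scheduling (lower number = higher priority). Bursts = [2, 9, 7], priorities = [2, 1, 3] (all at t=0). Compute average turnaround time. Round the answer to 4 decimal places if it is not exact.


Sort by priority (ascending = highest first):
Order: [(1, 9), (2, 2), (3, 7)]
Completion times:
  Priority 1, burst=9, C=9
  Priority 2, burst=2, C=11
  Priority 3, burst=7, C=18
Average turnaround = 38/3 = 12.6667

12.6667


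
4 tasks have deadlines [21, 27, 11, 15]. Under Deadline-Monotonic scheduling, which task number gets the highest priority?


Sort tasks by relative deadline (ascending):
  Task 3: deadline = 11
  Task 4: deadline = 15
  Task 1: deadline = 21
  Task 2: deadline = 27
Priority order (highest first): [3, 4, 1, 2]
Highest priority task = 3

3


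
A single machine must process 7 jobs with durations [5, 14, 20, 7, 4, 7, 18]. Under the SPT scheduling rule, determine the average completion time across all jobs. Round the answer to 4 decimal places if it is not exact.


Sort jobs by processing time (SPT order): [4, 5, 7, 7, 14, 18, 20]
Compute completion times sequentially:
  Job 1: processing = 4, completes at 4
  Job 2: processing = 5, completes at 9
  Job 3: processing = 7, completes at 16
  Job 4: processing = 7, completes at 23
  Job 5: processing = 14, completes at 37
  Job 6: processing = 18, completes at 55
  Job 7: processing = 20, completes at 75
Sum of completion times = 219
Average completion time = 219/7 = 31.2857

31.2857


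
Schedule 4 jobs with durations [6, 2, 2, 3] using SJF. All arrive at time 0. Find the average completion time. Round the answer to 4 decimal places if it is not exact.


SJF order (ascending): [2, 2, 3, 6]
Completion times:
  Job 1: burst=2, C=2
  Job 2: burst=2, C=4
  Job 3: burst=3, C=7
  Job 4: burst=6, C=13
Average completion = 26/4 = 6.5

6.5


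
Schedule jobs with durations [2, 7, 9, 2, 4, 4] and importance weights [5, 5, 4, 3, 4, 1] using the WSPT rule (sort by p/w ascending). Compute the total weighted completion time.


Compute p/w ratios and sort ascending (WSPT): [(2, 5), (2, 3), (4, 4), (7, 5), (9, 4), (4, 1)]
Compute weighted completion times:
  Job (p=2,w=5): C=2, w*C=5*2=10
  Job (p=2,w=3): C=4, w*C=3*4=12
  Job (p=4,w=4): C=8, w*C=4*8=32
  Job (p=7,w=5): C=15, w*C=5*15=75
  Job (p=9,w=4): C=24, w*C=4*24=96
  Job (p=4,w=1): C=28, w*C=1*28=28
Total weighted completion time = 253

253


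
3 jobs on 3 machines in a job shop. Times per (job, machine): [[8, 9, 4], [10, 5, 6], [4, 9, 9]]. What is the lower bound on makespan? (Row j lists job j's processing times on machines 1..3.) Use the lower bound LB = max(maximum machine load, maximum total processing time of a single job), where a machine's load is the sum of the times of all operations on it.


Machine loads:
  Machine 1: 8 + 10 + 4 = 22
  Machine 2: 9 + 5 + 9 = 23
  Machine 3: 4 + 6 + 9 = 19
Max machine load = 23
Job totals:
  Job 1: 21
  Job 2: 21
  Job 3: 22
Max job total = 22
Lower bound = max(23, 22) = 23

23


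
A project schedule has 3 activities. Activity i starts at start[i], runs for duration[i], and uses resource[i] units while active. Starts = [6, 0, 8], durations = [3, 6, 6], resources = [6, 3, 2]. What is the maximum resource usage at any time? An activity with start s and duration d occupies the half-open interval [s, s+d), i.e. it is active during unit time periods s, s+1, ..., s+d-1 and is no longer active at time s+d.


Each activity i is active on [start_i, start_i + duration_i).
Compute total resource usage per time slot:
  t=0: active resources = [3], total = 3
  t=1: active resources = [3], total = 3
  t=2: active resources = [3], total = 3
  t=3: active resources = [3], total = 3
  t=4: active resources = [3], total = 3
  t=5: active resources = [3], total = 3
  t=6: active resources = [6], total = 6
  t=7: active resources = [6], total = 6
  t=8: active resources = [6, 2], total = 8
  t=9: active resources = [2], total = 2
  t=10: active resources = [2], total = 2
  t=11: active resources = [2], total = 2
  t=12: active resources = [2], total = 2
  t=13: active resources = [2], total = 2
Peak resource demand = 8

8


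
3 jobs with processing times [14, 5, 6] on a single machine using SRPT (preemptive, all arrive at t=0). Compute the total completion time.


Since all jobs arrive at t=0, SRPT equals SPT ordering.
SPT order: [5, 6, 14]
Completion times:
  Job 1: p=5, C=5
  Job 2: p=6, C=11
  Job 3: p=14, C=25
Total completion time = 5 + 11 + 25 = 41

41


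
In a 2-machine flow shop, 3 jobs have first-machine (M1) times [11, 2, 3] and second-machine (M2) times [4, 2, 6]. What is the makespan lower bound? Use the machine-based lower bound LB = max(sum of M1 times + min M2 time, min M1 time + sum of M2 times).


LB1 = sum(M1 times) + min(M2 times) = 16 + 2 = 18
LB2 = min(M1 times) + sum(M2 times) = 2 + 12 = 14
Lower bound = max(LB1, LB2) = max(18, 14) = 18

18


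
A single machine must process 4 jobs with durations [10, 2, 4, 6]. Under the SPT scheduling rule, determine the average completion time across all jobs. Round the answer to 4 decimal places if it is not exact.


Sort jobs by processing time (SPT order): [2, 4, 6, 10]
Compute completion times sequentially:
  Job 1: processing = 2, completes at 2
  Job 2: processing = 4, completes at 6
  Job 3: processing = 6, completes at 12
  Job 4: processing = 10, completes at 22
Sum of completion times = 42
Average completion time = 42/4 = 10.5

10.5


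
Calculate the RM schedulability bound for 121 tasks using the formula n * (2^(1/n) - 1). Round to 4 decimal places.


Compute 2^(1/121) = 1.0057449283
Subtract 1: 1.0057449283 - 1 = 0.0057449283
Multiply by n: 121 * 0.0057449283 = 0.6951363243
Round to 4 dp: 0.6951

0.6951


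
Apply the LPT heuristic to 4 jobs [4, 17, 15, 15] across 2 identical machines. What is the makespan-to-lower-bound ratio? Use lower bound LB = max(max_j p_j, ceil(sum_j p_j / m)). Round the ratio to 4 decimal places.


LPT order: [17, 15, 15, 4]
Machine loads after assignment: [21, 30]
LPT makespan = 30
Lower bound = max(max_job, ceil(total/2)) = max(17, 26) = 26
Ratio = 30 / 26 = 1.1538

1.1538
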